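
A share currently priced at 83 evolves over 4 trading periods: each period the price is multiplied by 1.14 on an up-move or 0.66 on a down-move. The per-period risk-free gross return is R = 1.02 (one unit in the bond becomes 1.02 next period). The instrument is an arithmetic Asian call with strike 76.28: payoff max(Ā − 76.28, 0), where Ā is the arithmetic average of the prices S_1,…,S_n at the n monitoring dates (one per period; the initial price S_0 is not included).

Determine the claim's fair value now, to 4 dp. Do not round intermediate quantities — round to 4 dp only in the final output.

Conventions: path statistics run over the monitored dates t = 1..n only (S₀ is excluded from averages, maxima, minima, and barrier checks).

Set p* = 0.7500 (from d < R < u); the path-dependent value is the discounted p*-expectation over all price paths.
Enumerate all 2^4 = 16 price paths (U = up ×1.14, D = down ×0.66); each path with k up-moves has probability p*^k·(1−p*)^(4−k).
DDDD: Ā=32.6365, payoff=0.0000, prob=0.003906
UDDD: Ā=56.3721, payoff=0.0000, prob=0.011719
DUDD: Ā=46.4121, payoff=0.0000, prob=0.011719
UUDD: Ā=80.1664, payoff=3.8864, prob=0.035156
DDUD: Ā=39.8385, payoff=0.0000, prob=0.011719
UDUD: Ā=68.8120, payoff=0.0000, prob=0.035156
DUUD: Ā=58.8520, payoff=0.0000, prob=0.035156
UUUD: Ā=101.6535, payoff=25.3735, prob=0.105469
DDDU: Ā=35.5000, payoff=0.0000, prob=0.011719
UDDU: Ā=61.3181, payoff=0.0000, prob=0.035156
DUDU: Ā=51.3581, payoff=0.0000, prob=0.035156
UUDU: Ā=88.7095, payoff=12.4295, prob=0.105469
DDUU: Ā=44.7845, payoff=0.0000, prob=0.035156
UDUU: Ā=77.3551, payoff=1.0751, prob=0.105469
DUUU: Ā=67.3951, payoff=0.0000, prob=0.105469
UUUU: Ā=116.4097, payoff=40.1297, prob=0.316406
Price = Σ prob·payoff / R^4 = 16.934323 / 1.082432 = 15.6447

price = 15.6447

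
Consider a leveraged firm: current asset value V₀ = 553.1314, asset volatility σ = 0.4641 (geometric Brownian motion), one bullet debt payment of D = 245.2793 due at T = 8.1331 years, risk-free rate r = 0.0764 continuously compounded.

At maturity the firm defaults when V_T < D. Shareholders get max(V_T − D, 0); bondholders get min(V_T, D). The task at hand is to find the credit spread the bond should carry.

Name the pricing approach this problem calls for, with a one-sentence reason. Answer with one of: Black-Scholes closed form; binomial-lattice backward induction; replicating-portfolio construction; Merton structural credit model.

framework: Merton structural credit model

Key observation: a levered firm with one bullet debt due at 8.1331 years is the canonical structural-credit setup: equity is a call on the firm's assets struck at the face value.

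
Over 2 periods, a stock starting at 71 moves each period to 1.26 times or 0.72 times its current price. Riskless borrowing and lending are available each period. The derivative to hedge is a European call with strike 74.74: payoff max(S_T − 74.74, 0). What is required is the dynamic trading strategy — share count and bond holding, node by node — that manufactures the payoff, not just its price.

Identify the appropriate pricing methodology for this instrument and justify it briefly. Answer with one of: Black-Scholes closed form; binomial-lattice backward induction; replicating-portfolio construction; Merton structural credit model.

Key observation: a price alone would not answer the question — the per-node share/bond construction on the spot-71, 1.26/0.72 tree is required, and only the replicating-portfolio method yields it.

framework: replicating-portfolio construction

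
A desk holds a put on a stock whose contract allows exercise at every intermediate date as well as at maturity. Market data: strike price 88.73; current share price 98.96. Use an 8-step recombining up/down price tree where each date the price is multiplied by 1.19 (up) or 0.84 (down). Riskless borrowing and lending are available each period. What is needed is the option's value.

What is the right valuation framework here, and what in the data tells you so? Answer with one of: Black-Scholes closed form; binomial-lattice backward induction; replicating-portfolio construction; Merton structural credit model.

Key observation: the exercise right at every one of the 8 steps is what matters: each node needs max(88.73 − S, continuation), which only the stepwise tree valuation starting from spot 98.96 delivers.

framework: binomial-lattice backward induction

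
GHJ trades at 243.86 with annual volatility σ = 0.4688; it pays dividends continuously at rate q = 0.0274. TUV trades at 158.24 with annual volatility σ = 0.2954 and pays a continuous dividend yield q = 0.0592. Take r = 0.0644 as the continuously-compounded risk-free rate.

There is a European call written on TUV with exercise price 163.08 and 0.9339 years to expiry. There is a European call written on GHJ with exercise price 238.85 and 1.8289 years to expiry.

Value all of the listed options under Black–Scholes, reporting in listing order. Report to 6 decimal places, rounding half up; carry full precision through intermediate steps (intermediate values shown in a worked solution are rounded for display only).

price(TUV call K=163.08) = 15.362662
price(GHJ call K=238.85) = 65.587604

[TUV call K=163.08]
σ√T = 0.2954·√0.9339 = 0.285470
d₁ = (ln(S/K) + (r−q+σ²/2)T) / (σ√T) = (ln(158.24/163.08) + (0.0644−0.0592+0.2954²/2)·0.9339) / 0.285470 = (-0.030128 + 0.045603) / 0.285470 = 0.054208
d₂ = d₁ − σ√T = 0.054208 − 0.285470 = -0.231262
e^{−rT} = 0.941630
e^{−qT} = 0.946214
N(d₁) = 0.521615,  N(d₂) = 0.408556
price = S·e^{−qT}·N(d₁) − K·e^{−rT}·N(d₂) = 78.100877 − 62.738215 = 15.362662
[GHJ call K=238.85]
σ√T = 0.4688·√1.8289 = 0.633990
d₁ = (ln(S/K) + (r−q+σ²/2)T) / (σ√T) = (ln(243.86/238.85) + (0.0644−0.0274+0.4688²/2)·1.8289) / 0.633990 = (0.020759 + 0.268641) / 0.633990 = 0.456473
d₂ = d₁ − σ√T = 0.456473 − 0.633990 = -0.177517
e^{−rT} = 0.888891
e^{−qT} = 0.951123
N(d₁) = 0.675975,  N(d₂) = 0.429551
price = S·e^{−qT}·N(d₁) − K·e^{−rT}·N(d₂) = 156.786269 − 91.198664 = 65.587604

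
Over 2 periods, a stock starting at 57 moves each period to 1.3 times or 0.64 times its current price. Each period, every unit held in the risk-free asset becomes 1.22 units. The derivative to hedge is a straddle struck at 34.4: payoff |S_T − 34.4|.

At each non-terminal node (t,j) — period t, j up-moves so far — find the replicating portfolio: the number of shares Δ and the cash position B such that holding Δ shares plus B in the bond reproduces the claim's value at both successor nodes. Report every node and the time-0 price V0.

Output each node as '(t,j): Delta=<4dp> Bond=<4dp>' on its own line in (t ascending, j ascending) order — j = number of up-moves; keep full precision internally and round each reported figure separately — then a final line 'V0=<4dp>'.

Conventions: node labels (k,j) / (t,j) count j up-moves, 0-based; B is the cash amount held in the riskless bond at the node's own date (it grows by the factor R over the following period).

(0,0): Delta=0.9416 Bond=-19.5662
(1,0): Delta=0.0819 Bond=7.4929
(1,1): Delta=1.0000 Bond=-28.1967
V0=34.1061

No-arbitrage ⇒ martingale measure with p* = (R−d)/(u−d) = 0.8788.
Payoffs at expiry: V(2,0)=11.0528, V(2,1)=13.0240, V(2,2)=61.9300
  t=1,j=0: stock 36.4800 → up 47.4240 (V=13.0240), down 23.3472 (V=11.0528). Price 10.4796; hedge Δ=0.0819, bond B=7.4929.
  t=1,j=1: stock 74.1000 → up 96.3300 (V=61.9300), down 47.4240 (V=13.0240). Price 45.9033; hedge Δ=1.0000, bond B=-28.1967.
  t=0,j=0: stock 57.0000 → up 74.1000 (V=45.9033), down 36.4800 (V=10.4796). Price 34.1061; hedge Δ=0.9416, bond B=-19.5662.
As a check, the time-0 holding Δ(0,0)·S0 + B(0,0) comes to 34.1061 — exactly V0.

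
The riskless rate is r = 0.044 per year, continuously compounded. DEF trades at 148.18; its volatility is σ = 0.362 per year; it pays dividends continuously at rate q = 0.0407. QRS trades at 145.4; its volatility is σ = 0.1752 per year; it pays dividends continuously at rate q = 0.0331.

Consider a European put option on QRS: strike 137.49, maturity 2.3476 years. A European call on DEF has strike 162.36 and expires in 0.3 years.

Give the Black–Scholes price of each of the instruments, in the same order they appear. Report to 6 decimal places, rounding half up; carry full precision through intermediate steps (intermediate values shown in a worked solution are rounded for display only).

[QRS put K=137.49]
σ√T = 0.1752·√2.3476 = 0.268439
d₁ = (ln(S/K) + (r−q+σ²/2)T) / (σ√T) = (ln(145.4/137.49) + (0.044−0.0331+0.1752²/2)·2.3476) / 0.268439 = (0.055937 + 0.061619) / 0.268439 = 0.437924
d₂ = d₁ − σ√T = 0.437924 − 0.268439 = 0.169485
e^{−rT} = 0.901861
e^{−qT} = 0.925237
N(−d₁) = 0.330721,  N(−d₂) = 0.432708
price = K·e^{−rT}·N(−d₂) − S·e^{−qT}·N(−d₁) = 53.654422 − 44.491661 = 9.162761
[DEF call K=162.36]
σ√T = 0.362·√0.3 = 0.198276
d₁ = (ln(S/K) + (r−q+σ²/2)T) / (σ√T) = (ln(148.18/162.36) + (0.044−0.0407+0.362²/2)·0.3) / 0.198276 = (-0.091388 + 0.020647) / 0.198276 = -0.356785
d₂ = d₁ − σ√T = -0.356785 − 0.198276 = -0.555061
e^{−rT} = 0.986887
e^{−qT} = 0.987864
N(d₁) = 0.360626,  N(d₂) = 0.289427
price = S·e^{−qT}·N(d₁) − K·e^{−rT}·N(d₂) = 52.789113 − 46.375098 = 6.414015

price(QRS put K=137.49) = 9.162761
price(DEF call K=162.36) = 6.414015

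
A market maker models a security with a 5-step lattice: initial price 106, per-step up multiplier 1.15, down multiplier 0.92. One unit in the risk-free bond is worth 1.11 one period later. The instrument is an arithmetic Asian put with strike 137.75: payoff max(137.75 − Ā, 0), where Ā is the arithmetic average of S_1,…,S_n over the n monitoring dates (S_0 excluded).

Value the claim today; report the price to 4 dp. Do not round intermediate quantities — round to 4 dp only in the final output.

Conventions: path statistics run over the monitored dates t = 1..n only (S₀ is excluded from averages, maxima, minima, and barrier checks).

Risk-neutral up-probability p* = (R−d)/(u−d) = (1.11−0.92)/(1.15−0.92) = 0.8261; the claim prices as the p*-weighted sum of path payoffs discounted by R^5.
Enumerate all 2^5 = 32 price paths (U = up ×1.15, D = down ×0.92); each path with k up-moves has probability p*^k·(1−p*)^(5−k).
DDDDD: Ā=83.1159, payoff=54.6341, prob=0.000159
UDDDD: Ā=103.8949, payoff=33.8551, prob=0.000756
DUDDD: Ā=99.0189, payoff=38.7311, prob=0.000756
UUDDD: Ā=123.7736, payoff=13.9764, prob=0.003590
DDUDD: Ā=94.5330, payoff=43.2170, prob=0.000756
UDUDD: Ā=118.1662, payoff=19.5838, prob=0.003590
DUUDD: Ā=113.2902, payoff=24.4598, prob=0.003590
UUUDD: Ā=141.6128, payoff=0.0000, prob=0.017051
DDDUD: Ā=90.4059, payoff=47.3441, prob=0.000756
UDDUD: Ā=113.0074, payoff=24.7426, prob=0.003590
DUDUD: Ā=108.1314, payoff=29.6186, prob=0.003590
UUDUD: Ā=135.1643, payoff=2.5857, prob=0.017051
DDUUD: Ā=103.6455, payoff=34.1045, prob=0.003590
UDUUD: Ā=129.5569, payoff=8.1931, prob=0.017051
DUUUD: Ā=124.6809, payoff=13.0691, prob=0.017051
UUUUD: Ā=155.8511, payoff=0.0000, prob=0.080991
DDDDU: Ā=86.6091, payoff=51.1409, prob=0.000756
UDDDU: Ā=108.2613, payoff=29.4887, prob=0.003590
DUDDU: Ā=103.3853, payoff=34.3647, prob=0.003590
UUDDU: Ā=129.2317, payoff=8.5183, prob=0.017051
DDUDU: Ā=98.8994, payoff=38.8506, prob=0.003590
UDUDU: Ā=123.6243, payoff=14.1257, prob=0.017051
DUUDU: Ā=118.7483, payoff=19.0017, prob=0.017051
UUUDU: Ā=148.4353, payoff=0.0000, prob=0.080991
DDDUU: Ā=94.7724, payoff=42.9776, prob=0.003590
UDDUU: Ā=118.4654, payoff=19.2846, prob=0.017051
DUDUU: Ā=113.5894, payoff=24.1606, prob=0.017051
UUDUU: Ā=141.9868, payoff=0.0000, prob=0.080991
DDUUU: Ā=109.1035, payoff=28.6465, prob=0.017051
UDUUU: Ā=136.3794, payoff=1.3706, prob=0.080991
DUUUU: Ā=131.5034, payoff=6.2466, prob=0.080991
UUUUU: Ā=164.3793, payoff=0.0000, prob=0.384706
Price = Σ prob·payoff / R^5 = 4.182245 / 1.685058 = 2.4820

price = 2.4820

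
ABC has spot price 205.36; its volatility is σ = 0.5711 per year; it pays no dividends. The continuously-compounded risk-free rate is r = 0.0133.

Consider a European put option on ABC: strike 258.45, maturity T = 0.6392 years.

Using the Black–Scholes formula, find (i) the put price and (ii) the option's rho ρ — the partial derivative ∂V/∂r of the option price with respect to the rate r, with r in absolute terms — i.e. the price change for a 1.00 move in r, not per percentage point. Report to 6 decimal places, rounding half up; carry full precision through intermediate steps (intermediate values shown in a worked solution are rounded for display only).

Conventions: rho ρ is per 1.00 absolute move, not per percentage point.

price = 71.832945
ρ = -124.844072

σ√T = 0.5711·√0.6392 = 0.456594
d₁ = (ln(S/K) + (r+σ²/2)T) / (σ√T) = (ln(205.36/258.45) + (0.0133+0.5711²/2)·0.6392) / 0.456594 = (-0.229938 + 0.112741) / 0.456594 = -0.256677
d₂ = d₁ − σ√T = -0.256677 − 0.456594 = -0.713271
e^{−rT} = 0.991535
N(−d₁) = 0.601286,  N(−d₂) = 0.762161
Put price V = K·e^{−rT}·N(−d₂) − S·N(−d₁) = 195.313004 − 123.480059 = 71.832945
ρ = −K·T·e^{−rT}·N(−d₂) = -124.844072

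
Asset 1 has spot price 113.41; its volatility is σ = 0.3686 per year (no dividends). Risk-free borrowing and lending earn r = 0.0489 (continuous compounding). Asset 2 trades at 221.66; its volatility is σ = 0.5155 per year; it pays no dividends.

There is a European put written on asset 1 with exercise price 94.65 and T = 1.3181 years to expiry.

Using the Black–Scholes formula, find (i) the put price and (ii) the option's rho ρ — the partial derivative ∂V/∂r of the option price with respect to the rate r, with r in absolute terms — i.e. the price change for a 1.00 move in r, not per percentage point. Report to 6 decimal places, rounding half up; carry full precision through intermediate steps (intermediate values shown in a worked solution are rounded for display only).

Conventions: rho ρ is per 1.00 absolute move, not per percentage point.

price = 7.313647
ρ = -41.692118

σ√T = 0.3686·√1.3181 = 0.423184
d₁ = (ln(S/K) + (r+σ²/2)T) / (σ√T) = (ln(113.41/94.65) + (0.0489+0.3686²/2)·1.3181) / 0.423184 = (0.180824 + 0.153998) / 0.423184 = 0.791195
d₂ = d₁ − σ√T = 0.791195 − 0.423184 = 0.368011
e^{−rT} = 0.937578
N(−d₁) = 0.214415,  N(−d₂) = 0.356433
Put price V = K·e^{−rT}·N(−d₂) − S·N(−d₁) = 31.630467 − 24.316819 = 7.313647
ρ = −K·T·e^{−rT}·N(−d₂) = -41.692118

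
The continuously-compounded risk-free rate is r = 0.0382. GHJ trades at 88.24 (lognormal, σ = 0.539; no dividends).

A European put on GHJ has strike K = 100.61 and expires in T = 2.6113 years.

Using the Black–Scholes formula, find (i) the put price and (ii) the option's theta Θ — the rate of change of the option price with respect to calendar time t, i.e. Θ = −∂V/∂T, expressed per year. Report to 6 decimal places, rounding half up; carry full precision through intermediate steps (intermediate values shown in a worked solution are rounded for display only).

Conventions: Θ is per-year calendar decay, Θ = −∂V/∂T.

price = 31.621416
Θ = -3.050660

σ√T = 0.539·√2.6113 = 0.870998
d₁ = (ln(S/K) + (r+σ²/2)T) / (σ√T) = (ln(88.24/100.61) + (0.0382+0.539²/2)·2.6113) / 0.870998 = (-0.131191 + 0.479070) / 0.870998 = 0.399403
d₂ = d₁ − σ√T = 0.399403 − 0.870998 = -0.471595
e^{−rT} = 0.905062
N(−d₁) = 0.344798,  N(−d₂) = 0.681392
Put price V = K·e^{−rT}·N(−d₂) − S·N(−d₁) = 62.046407 − 30.424991 = 31.621416
φ(d₁) = (1/√(2π))·e^{−d₁²/2} = 0.368358
Θ = −S·φ(d₁)·σ/(2√T) + r·K·e^{−rT}·N(−d₂) = −5.420833 + 2.370173 = -3.050660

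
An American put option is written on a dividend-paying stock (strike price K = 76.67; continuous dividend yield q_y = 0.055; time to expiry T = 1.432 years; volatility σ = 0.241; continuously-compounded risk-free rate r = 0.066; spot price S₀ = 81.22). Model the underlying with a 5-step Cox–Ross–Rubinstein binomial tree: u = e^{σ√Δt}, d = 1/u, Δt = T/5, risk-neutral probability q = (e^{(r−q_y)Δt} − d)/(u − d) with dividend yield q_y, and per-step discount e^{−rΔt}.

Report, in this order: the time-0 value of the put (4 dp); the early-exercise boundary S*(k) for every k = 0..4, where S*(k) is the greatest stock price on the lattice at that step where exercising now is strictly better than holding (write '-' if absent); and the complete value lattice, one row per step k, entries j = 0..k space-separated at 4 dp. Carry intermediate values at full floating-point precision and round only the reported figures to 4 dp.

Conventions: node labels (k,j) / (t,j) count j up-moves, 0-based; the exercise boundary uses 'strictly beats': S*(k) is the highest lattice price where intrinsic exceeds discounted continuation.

price = 6.4037
boundary = - - - 55.1600 62.7534
tree:
6.4037
9.9285 2.8397
14.9180 4.9180 0.7012
21.5100 8.3696 1.3742 0.0000
28.1845 13.9166 2.6931 0.0000 0.0000
34.0515 21.5100 5.2779 0.0000 0.0000 0.0000

params: Δt=0.28640 u=1.13766 d=0.87900 q=0.48000 e^(-rΔt)=0.98128
t_5 payoffs: 34.0515 21.5100 5.2779 0.0000 0.0000 0.0000
t_4: node(4,0) S=48.4855 payoff=28.1845 vs cont=27.5067 → 28.1845 [stop]  node(4,1) S=62.7534 payoff=13.9166 vs cont=13.4617 → 13.9166 [stop]  node(4,2) S=81.2200 payoff=0.0000 vs cont=2.6931 → 2.6931 [wait]  node(4,3) S=105.1208 payoff=0.0000 vs cont=0.0000 → 0.0000 [wait]  node(4,4) S=136.0550 payoff=0.0000 vs cont=0.0000 → 0.0000 [wait]  ⇒ S*(4)=62.7534
t_3: node(3,0) S=55.1600 payoff=21.5100 vs cont=20.9364 → 21.5100 [stop]  node(3,1) S=71.3921 payoff=5.2779 vs cont=8.3696 → 8.3696 [wait]  node(3,2) S=92.4008 payoff=0.0000 vs cont=1.3742 → 1.3742 [wait]  node(3,3) S=119.5919 payoff=0.0000 vs cont=0.0000 → 0.0000 [wait]  ⇒ S*(3)=55.1600
t_2: node(2,0) S=62.7534 payoff=13.9166 vs cont=14.9180 → 14.9180 [wait]  node(2,1) S=81.2200 payoff=0.0000 vs cont=4.9180 → 4.9180 [wait]  node(2,2) S=105.1208 payoff=0.0000 vs cont=0.7012 → 0.7012 [wait]  ⇒ S*(2)=-
t_1: node(1,0) S=71.3921 payoff=5.2779 vs cont=9.9285 → 9.9285 [wait]  node(1,1) S=92.4008 payoff=0.0000 vs cont=2.8397 → 2.8397 [wait]  ⇒ S*(1)=-
t_0: node(0,0) S=81.2200 payoff=0.0000 vs cont=6.4037 → 6.4037 [wait]  ⇒ S*(0)=-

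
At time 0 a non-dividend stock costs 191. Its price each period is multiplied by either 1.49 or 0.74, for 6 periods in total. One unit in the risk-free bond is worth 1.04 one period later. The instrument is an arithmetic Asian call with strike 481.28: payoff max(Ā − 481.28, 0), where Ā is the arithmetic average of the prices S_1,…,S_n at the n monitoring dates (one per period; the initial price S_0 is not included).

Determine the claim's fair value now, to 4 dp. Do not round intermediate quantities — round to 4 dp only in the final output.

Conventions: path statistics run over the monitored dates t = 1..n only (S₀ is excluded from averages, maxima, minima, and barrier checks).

price = 5.7555

With p* = (R−d)/(u−d) = 0.4000, sum probability × payoff across the paths and divide by R^6.
Enumerate all 2^6 = 64 price paths (U = up ×1.49, D = down ×0.74); each path with k up-moves has probability p*^k·(1−p*)^(6−k).
DDDDDD: Ā=75.7250, payoff=0.0000, prob=0.046656
UDDDDD: Ā=152.4734, payoff=0.0000, prob=0.031104
DUDDDD: Ā=128.5984, payoff=0.0000, prob=0.031104
UUDDDD: Ā=258.9346, payoff=0.0000, prob=0.020736
DDUDDD: Ā=110.9309, payoff=0.0000, prob=0.031104
UDUDDD: Ā=223.3608, payoff=0.0000, prob=0.020736
DUUDDD: Ā=199.4858, payoff=0.0000, prob=0.020736
UUUDDD: Ā=401.6674, payoff=0.0000, prob=0.013824
DDDUDD: Ā=97.8569, payoff=0.0000, prob=0.031104
UDDUDD: Ā=197.0363, payoff=0.0000, prob=0.020736
DUDUDD: Ā=173.1613, payoff=0.0000, prob=0.020736
UUDUDD: Ā=348.6625, payoff=0.0000, prob=0.013824
DDUUDD: Ā=155.4938, payoff=0.0000, prob=0.020736
UDUUDD: Ā=313.0888, payoff=0.0000, prob=0.013824
DUUUDD: Ā=289.2138, payoff=0.0000, prob=0.013824
UUUUDD: Ā=582.3358, payoff=101.0558, prob=0.009216
DDDDUD: Ā=88.1822, payoff=0.0000, prob=0.031104
UDDDUD: Ā=177.5561, payoff=0.0000, prob=0.020736
DUDDUD: Ā=153.6811, payoff=0.0000, prob=0.020736
UUDDUD: Ā=309.4389, payoff=0.0000, prob=0.013824
DDUDUD: Ā=136.0136, payoff=0.0000, prob=0.020736
UDUDUD: Ā=273.8652, payoff=0.0000, prob=0.013824
DUUDUD: Ā=249.9902, payoff=0.0000, prob=0.013824
UUUDUD: Ā=503.3586, payoff=22.0786, prob=0.009216
DDDUUD: Ā=122.9396, payoff=0.0000, prob=0.020736
UDDUUD: Ā=247.5406, payoff=0.0000, prob=0.013824
DUDUUD: Ā=223.6656, payoff=0.0000, prob=0.013824
UUDUUD: Ā=450.3537, payoff=0.0000, prob=0.009216
DDUUUD: Ā=205.9981, payoff=0.0000, prob=0.013824
UDUUUD: Ā=414.7799, payoff=0.0000, prob=0.009216
DUUUUD: Ā=390.9049, payoff=0.0000, prob=0.009216
UUUUUD: Ā=787.0923, payoff=305.8123, prob=0.006144
DDDDDU: Ā=81.0229, payoff=0.0000, prob=0.031104
UDDDDU: Ā=163.1407, payoff=0.0000, prob=0.020736
DUDDDU: Ā=139.2657, payoff=0.0000, prob=0.020736
UUDDDU: Ā=280.4134, payoff=0.0000, prob=0.013824
DDUDDU: Ā=121.5982, payoff=0.0000, prob=0.020736
UDUDDU: Ā=244.8397, payoff=0.0000, prob=0.013824
DUUDDU: Ā=220.9647, payoff=0.0000, prob=0.013824
UUUDDU: Ā=444.9154, payoff=0.0000, prob=0.009216
DDDUDU: Ā=108.5243, payoff=0.0000, prob=0.020736
UDDUDU: Ā=218.5151, payoff=0.0000, prob=0.013824
DUDUDU: Ā=194.6401, payoff=0.0000, prob=0.013824
UUDUDU: Ā=391.9105, payoff=0.0000, prob=0.009216
DDUUDU: Ā=176.9726, payoff=0.0000, prob=0.013824
UDUUDU: Ā=356.3367, payoff=0.0000, prob=0.009216
DUUUDU: Ā=332.4617, payoff=0.0000, prob=0.009216
UUUUDU: Ā=669.4162, payoff=188.1362, prob=0.006144
DDDDUU: Ā=98.8496, payoff=0.0000, prob=0.020736
UDDDUU: Ā=199.0349, payoff=0.0000, prob=0.013824
DUDDUU: Ā=175.1599, payoff=0.0000, prob=0.013824
UUDDUU: Ā=352.6869, payoff=0.0000, prob=0.009216
DDUDUU: Ā=157.4924, payoff=0.0000, prob=0.013824
UDUDUU: Ā=317.1131, payoff=0.0000, prob=0.009216
DUUDUU: Ā=293.2381, payoff=0.0000, prob=0.009216
UUUDUU: Ā=590.4389, payoff=109.1589, prob=0.006144
DDDUUU: Ā=144.4185, payoff=0.0000, prob=0.013824
UDDUUU: Ā=290.7885, payoff=0.0000, prob=0.009216
DUDUUU: Ā=266.9135, payoff=0.0000, prob=0.009216
UUDUUU: Ā=537.4340, payoff=56.1540, prob=0.006144
DDUUUU: Ā=249.2460, payoff=0.0000, prob=0.009216
UDUUUU: Ā=501.8603, payoff=20.5803, prob=0.006144
DUUUUU: Ā=477.9853, payoff=0.0000, prob=0.006144
UUUUUU: Ā=962.4298, payoff=481.1498, prob=0.004096
Price = Σ prob·payoff / R^6 = 7.282544 / 1.265319 = 5.7555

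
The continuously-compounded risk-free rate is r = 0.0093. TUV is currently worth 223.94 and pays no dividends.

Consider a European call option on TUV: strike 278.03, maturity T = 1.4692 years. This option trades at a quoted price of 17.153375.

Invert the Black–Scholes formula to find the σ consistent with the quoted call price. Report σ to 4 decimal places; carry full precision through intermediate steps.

sigma = 0.3100

At σ = 0.3100 the Black–Scholes value reproduces the quote:
σ√T = 0.31·√1.4692 = 0.375753
d₁ = (ln(S/K) + (r+σ²/2)T) / (σ√T) = (ln(223.94/278.03) + (0.0093+0.31²/2)·1.4692) / 0.375753 = (-0.216351 + 0.084259) / 0.375753 = -0.351540
d₂ = d₁ − σ√T = -0.351540 − 0.375753 = -0.727293
e^{−rT} = 0.986429
N(d₁) = 0.362592,  N(d₂) = 0.233523
V = S·N(d₁) − K·e^{−rT}·N(d₂) = 81.198743 − 64.045368 = 17.153375 (the quoted price), and the Black–Scholes price is strictly increasing in σ, so σ is unique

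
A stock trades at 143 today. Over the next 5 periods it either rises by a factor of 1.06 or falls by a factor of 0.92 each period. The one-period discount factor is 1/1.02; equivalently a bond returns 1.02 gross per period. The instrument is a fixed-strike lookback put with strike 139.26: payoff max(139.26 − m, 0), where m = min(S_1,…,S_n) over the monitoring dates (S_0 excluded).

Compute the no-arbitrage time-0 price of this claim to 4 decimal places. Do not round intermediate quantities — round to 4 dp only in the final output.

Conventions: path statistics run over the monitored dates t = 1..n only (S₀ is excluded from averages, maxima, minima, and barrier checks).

price = 4.9025

No-arbitrage gives p* = (R−d)/(u−d) = 0.7143: enumerate every path, weight its payoff by its p*-probability, and discount by R^5.
Enumerate all 2^5 = 32 price paths (U = up ×1.06, D = down ×0.92); each path with k up-moves has probability p*^k·(1−p*)^(5−k).
DDDDD: m=94.2487, payoff=45.0113, prob=0.001904
UDDDD: m=108.5908, payoff=30.6692, prob=0.004760
DUDDD: m=108.5908, payoff=30.6692, prob=0.004760
UUDDD: m=125.1155, payoff=14.1445, prob=0.011900
DDUDD: m=108.5908, payoff=30.6692, prob=0.004760
UDUDD: m=125.1155, payoff=14.1445, prob=0.011900
DUUDD: m=125.1155, payoff=14.1445, prob=0.011900
UUUDD: m=144.1549, payoff=0.0000, prob=0.029750
DDDUD: m=108.5908, payoff=30.6692, prob=0.004760
UDDUD: m=125.1155, payoff=14.1445, prob=0.011900
DUDUD: m=125.1155, payoff=14.1445, prob=0.011900
UUDUD: m=144.1549, payoff=0.0000, prob=0.029750
DDUUD: m=121.0352, payoff=18.2248, prob=0.011900
UDUUD: m=139.4536, payoff=0.0000, prob=0.029750
DUUUD: m=131.5600, payoff=7.7000, prob=0.029750
UUUUD: m=151.5800, payoff=0.0000, prob=0.074374
DDDDU: m=102.4442, payoff=36.8158, prob=0.004760
UDDDU: m=118.0335, payoff=21.2265, prob=0.011900
DUDDU: m=118.0335, payoff=21.2265, prob=0.011900
UUDDU: m=135.9952, payoff=3.2648, prob=0.029750
DDUDU: m=118.0335, payoff=21.2265, prob=0.011900
UDUDU: m=135.9952, payoff=3.2648, prob=0.029750
DUUDU: m=131.5600, payoff=7.7000, prob=0.029750
UUUDU: m=151.5800, payoff=0.0000, prob=0.074374
DDDUU: m=111.3524, payoff=27.9076, prob=0.011900
UDDUU: m=128.2973, payoff=10.9627, prob=0.029750
DUDUU: m=128.2973, payoff=10.9627, prob=0.029750
UUDUU: m=147.8208, payoff=0.0000, prob=0.074374
DDUUU: m=121.0352, payoff=18.2248, prob=0.029750
UDUUU: m=139.4536, payoff=0.0000, prob=0.074374
DUUUU: m=131.5600, payoff=7.7000, prob=0.074374
UUUUU: m=151.5800, payoff=0.0000, prob=0.185934
Price = Σ prob·payoff / R^5 = 5.412716 / 1.104081 = 4.9025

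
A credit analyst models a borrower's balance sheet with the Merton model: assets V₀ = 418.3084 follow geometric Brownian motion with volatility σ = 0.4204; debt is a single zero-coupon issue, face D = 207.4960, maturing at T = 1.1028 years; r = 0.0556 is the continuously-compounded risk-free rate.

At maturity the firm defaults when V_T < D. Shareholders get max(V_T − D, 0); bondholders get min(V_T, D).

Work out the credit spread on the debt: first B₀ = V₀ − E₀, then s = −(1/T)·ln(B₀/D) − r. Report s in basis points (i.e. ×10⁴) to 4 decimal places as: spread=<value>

Work the structural quantities from V₀ = 418.3084 against face 207.4960:
d₁ = [ln(V₀/D) + (r + σ²/2)T] / (σ√T)
   = [ln(418.3084/207.4960) + (0.0556 + 0.5·0.4204²)·1.1028] / (0.4204·√1.1028)
   = [0.701107 + 0.158768] / 0.441480 = 1.947710
d₂ = d₁ − σ√T = 1.947710 − 0.441480 = 1.506229
N(d₁) = 0.974275,  N(d₂) = 0.933996,  e^(−rT) = 0.940526
E₀ = V₀·N(d₁) − D·e^(−rT)·N(d₂)
   = 418.3084·0.974275 − 207.4960·0.940526·0.933996 = 225.273097
B₀ = V₀ − E₀ = 418.3084 − 225.273097 = 193.035303
spread = −(1/T)·ln(B₀/D) − r = −(1/1.1028)·ln(193.035303/207.4960) − 0.0556 = 0.00990505
in basis points: 0.00990505 × 10⁴ = 99.0505 bp

spread=99.0505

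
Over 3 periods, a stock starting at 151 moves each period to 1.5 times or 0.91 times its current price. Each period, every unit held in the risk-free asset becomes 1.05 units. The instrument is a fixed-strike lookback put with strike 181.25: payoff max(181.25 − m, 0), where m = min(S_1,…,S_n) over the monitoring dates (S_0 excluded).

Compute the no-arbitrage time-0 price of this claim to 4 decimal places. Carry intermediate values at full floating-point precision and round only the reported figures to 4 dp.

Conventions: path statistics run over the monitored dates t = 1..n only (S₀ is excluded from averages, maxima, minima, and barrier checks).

price = 39.4124

Under the martingale measure an up-move has probability p* = 0.2373; value the claim as the probability-weighted average of per-path payoffs, discounted 3 periods at R = 1.05.
Enumerate all 2^3 = 8 price paths (U = up ×1.5, D = down ×0.91); each path with k up-moves has probability p*^k·(1−p*)^(3−k).
DDD: m=113.7892, payoff=67.4608, prob=0.443692
UDD: m=187.5647, payoff=0.0000, prob=0.138037
DUD: m=137.4100, payoff=43.8400, prob=0.138037
UUD: m=226.5000, payoff=0.0000, prob=0.042945
DDU: m=125.0431, payoff=56.2069, prob=0.138037
UDU: m=206.1150, payoff=0.0000, prob=0.042945
DUU: m=137.4100, payoff=43.8400, prob=0.042945
UUU: m=226.5000, payoff=0.0000, prob=0.013361
Price = Σ prob·payoff / R^3 = 45.624732 / 1.157625 = 39.4124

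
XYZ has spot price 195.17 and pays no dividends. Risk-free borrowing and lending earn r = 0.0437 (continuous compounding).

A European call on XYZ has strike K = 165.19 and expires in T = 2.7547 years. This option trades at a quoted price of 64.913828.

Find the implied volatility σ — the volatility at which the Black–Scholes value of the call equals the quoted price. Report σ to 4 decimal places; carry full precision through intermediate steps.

sigma = 0.3183

At σ = 0.3183 the Black–Scholes value reproduces the quote:
σ√T = 0.3183·√2.7547 = 0.528292
d₁ = (ln(S/K) + (r+σ²/2)T) / (σ√T) = (ln(195.17/165.19) + (0.0437+0.3183²/2)·2.7547) / 0.528292 = (0.166775 + 0.259926) / 0.528292 = 0.807700
d₂ = d₁ − σ√T = 0.807700 − 0.528292 = 0.279408
e^{−rT} = 0.886583
N(d₁) = 0.790368,  N(d₂) = 0.610034
V = S·N(d₁) − K·e^{−rT}·N(d₂) = 154.256179 − 89.342350 = 64.913828 (equal to the quote); since ∂V/∂σ > 0 for all σ, the implied volatility is unique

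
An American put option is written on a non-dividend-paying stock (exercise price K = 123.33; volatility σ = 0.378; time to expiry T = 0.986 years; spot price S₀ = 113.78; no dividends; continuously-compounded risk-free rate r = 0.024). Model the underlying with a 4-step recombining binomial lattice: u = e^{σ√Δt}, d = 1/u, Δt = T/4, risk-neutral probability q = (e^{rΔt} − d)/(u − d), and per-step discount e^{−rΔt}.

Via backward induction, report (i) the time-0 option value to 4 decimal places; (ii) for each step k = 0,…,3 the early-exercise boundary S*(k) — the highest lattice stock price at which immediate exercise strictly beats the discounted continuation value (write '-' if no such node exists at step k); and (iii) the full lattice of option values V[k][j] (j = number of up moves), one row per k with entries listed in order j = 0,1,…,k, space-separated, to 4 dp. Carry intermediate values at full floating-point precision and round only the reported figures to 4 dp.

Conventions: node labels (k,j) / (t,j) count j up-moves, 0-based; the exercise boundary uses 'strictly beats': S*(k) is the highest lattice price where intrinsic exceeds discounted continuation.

Δt=0.24650  u=1.20644  d=0.82889  q=0.46893  discount=0.99410
step 4 (expiry): payoffs max(K−S,0) = 69.6212 45.1572 9.5500 0.0000 0.0000
step 3: (k=3,j=0): S=64.7964, K−S=58.5336, hold=57.8062 ⇒ V=58.5336 exercise | (k=3,j=1): S=94.3107, K−S=29.0193, hold=28.2919 ⇒ V=29.0193 exercise | (k=3,j=2): S=137.2685, K−S=0.0000, hold=5.0418 ⇒ V=5.0418 continue | (k=3,j=3): S=199.7934, K−S=0.0000, hold=0.0000 ⇒ V=0.0000 continue  boundary S*=94.3107
step 2: (k=2,j=0): S=78.1728, K−S=45.1572, hold=44.4297 ⇒ V=45.1572 exercise | (k=2,j=1): S=113.7800, K−S=9.5500, hold=17.6706 ⇒ V=17.6706 continue | (k=2,j=2): S=165.6060, K−S=0.0000, hold=2.6617 ⇒ V=2.6617 continue  boundary S*=78.1728
step 1: (k=1,j=0): S=94.3107, K−S=29.0193, hold=32.0774 ⇒ V=32.0774 continue | (k=1,j=1): S=137.2685, K−S=0.0000, hold=10.5697 ⇒ V=10.5697 continue  boundary S*=-
step 0: (k=0,j=0): S=113.7800, K−S=9.5500, hold=21.8620 ⇒ V=21.8620 continue  boundary S*=-

price = 21.8620
boundary = - - 78.1728 94.3107
tree:
21.8620
32.0774 10.5697
45.1572 17.6706 2.6617
58.5336 29.0193 5.0418 0.0000
69.6212 45.1572 9.5500 0.0000 0.0000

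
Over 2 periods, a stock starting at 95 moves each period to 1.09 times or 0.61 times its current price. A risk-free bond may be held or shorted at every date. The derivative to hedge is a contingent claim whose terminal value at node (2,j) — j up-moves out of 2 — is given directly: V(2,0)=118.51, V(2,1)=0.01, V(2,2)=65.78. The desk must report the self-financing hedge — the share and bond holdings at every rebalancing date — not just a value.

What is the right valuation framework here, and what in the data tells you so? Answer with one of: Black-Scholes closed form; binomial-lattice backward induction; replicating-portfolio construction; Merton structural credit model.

framework: replicating-portfolio construction

Key observation: a price alone would not answer the question — the per-node share/bond construction on the spot-95, 1.09/0.61 tree is required, and only the replicating-portfolio method yields it.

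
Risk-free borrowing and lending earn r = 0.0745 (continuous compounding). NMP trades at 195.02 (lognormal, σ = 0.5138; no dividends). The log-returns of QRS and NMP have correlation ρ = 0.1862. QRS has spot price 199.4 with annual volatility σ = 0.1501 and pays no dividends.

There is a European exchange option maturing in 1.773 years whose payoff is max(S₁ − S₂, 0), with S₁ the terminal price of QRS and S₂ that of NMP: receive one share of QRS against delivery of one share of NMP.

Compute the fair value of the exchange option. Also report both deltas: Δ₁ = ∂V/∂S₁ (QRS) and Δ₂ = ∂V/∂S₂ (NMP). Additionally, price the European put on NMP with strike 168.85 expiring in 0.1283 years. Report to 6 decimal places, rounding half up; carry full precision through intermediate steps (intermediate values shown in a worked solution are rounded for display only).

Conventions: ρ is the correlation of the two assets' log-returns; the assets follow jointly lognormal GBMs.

exchange price = 54.411858
Δ1 = 0.644641
Δ2 = -0.380112
price(NMP put K=168.85) = 3.746024

σ_eff = √(σ₁² + σ₂² − 2ρσ₁σ₂) = √(0.1501² + 0.5138² − 2·0.1862·0.1501·0.5138) = 0.507741
d₁ = (ln(S₁/S₂) + (q₂ − q₁ + σ_eff²/2)T) / (σ_eff√T) = (ln(199.4/195.02) + (0.0 − 0.0 + 0.128900)·1.773) / 0.676077 = 0.370891
d₂ = d₁ − σ_eff√T = 0.370891 − 0.676077 = -0.305186
N(d₁) = 0.644641,  N(d₂) = 0.380112
V = S₁·e^{−q₁T}·N(d₁) − S₂·e^{−q₂T}·N(d₂) = 128.541337 − 74.129479 = 54.411858
Δ₁ = e^{−q₁T}·N(d₁) = 0.644641;  Δ₂ = −e^{−q₂T}·N(d₂) = -0.380112
[vanilla: NMP put K=168.85]
σ√T = 0.5138·√0.1283 = 0.184038
d₁ = (ln(S/K) + (r+σ²/2)T) / (σ√T) = (ln(195.02/168.85) + (0.0745+0.5138²/2)·0.1283) / 0.184038 = (0.144091 + 0.026493) / 0.184038 = 0.926900
d₂ = d₁ − σ√T = 0.926900 − 0.184038 = 0.742862
e^{−rT} = 0.990487
N(−d₁) = 0.176989,  N(−d₂) = 0.228783
price = K·e^{−rT}·N(−d₂) − S·N(−d₁) = 38.262487 − 34.516463 = 3.746024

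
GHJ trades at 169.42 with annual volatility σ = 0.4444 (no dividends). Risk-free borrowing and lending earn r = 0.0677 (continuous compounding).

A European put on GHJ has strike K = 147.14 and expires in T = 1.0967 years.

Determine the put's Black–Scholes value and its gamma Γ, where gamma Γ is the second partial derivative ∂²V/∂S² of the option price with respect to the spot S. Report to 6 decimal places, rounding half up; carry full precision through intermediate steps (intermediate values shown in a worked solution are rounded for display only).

price = 14.642492
Γ = 0.003974

σ√T = 0.4444·√1.0967 = 0.465391
d₁ = (ln(S/K) + (r+σ²/2)T) / (σ√T) = (ln(169.42/147.14) + (0.0677+0.4444²/2)·1.0967) / 0.465391 = (0.140996 + 0.182541) / 0.465391 = 0.695195
d₂ = d₁ − σ√T = 0.695195 − 0.465391 = 0.229804
e^{−rT} = 0.928443
N(−d₁) = 0.243467,  N(−d₂) = 0.409122
Put price V = K·e^{−rT}·N(−d₂) − S·N(−d₁) = 55.890617 − 41.248125 = 14.642492
φ(d₁) = (1/√(2π))·e^{−d₁²/2} = 0.313302
Γ = φ(d₁) / (S·σ·√T) = 0.003974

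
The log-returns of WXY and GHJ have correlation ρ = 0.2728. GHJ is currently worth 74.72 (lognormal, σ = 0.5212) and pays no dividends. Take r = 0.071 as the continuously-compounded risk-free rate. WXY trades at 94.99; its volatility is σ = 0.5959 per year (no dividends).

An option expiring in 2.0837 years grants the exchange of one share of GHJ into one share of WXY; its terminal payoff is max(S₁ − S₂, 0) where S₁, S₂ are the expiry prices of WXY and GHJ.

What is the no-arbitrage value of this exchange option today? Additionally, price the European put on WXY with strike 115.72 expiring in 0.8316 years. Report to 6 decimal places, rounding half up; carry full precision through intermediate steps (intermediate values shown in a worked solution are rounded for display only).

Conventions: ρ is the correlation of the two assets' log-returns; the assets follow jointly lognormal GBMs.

σ_eff = √(σ₁² + σ₂² − 2ρσ₁σ₂) = √(0.5959² + 0.5212² − 2·0.2728·0.5959·0.5212) = 0.676234
d₁ = (ln(S₁/S₂) + (q₂ − q₁ + σ_eff²/2)T) / (σ_eff√T) = (ln(94.99/74.72) + (0.0 − 0.0 + 0.228646)·2.0837) / 0.976145 = 0.733962
d₂ = d₁ − σ_eff√T = 0.733962 − 0.976145 = -0.242183
N(d₁) = 0.768514,  N(d₂) = 0.404319
V = S₁·e^{−q₁T}·N(d₁) − S₂·e^{−q₂T}·N(d₂) = 73.001152 − 30.210724 = 42.790428
[vanilla: WXY put K=115.72]
σ√T = 0.5959·√0.8316 = 0.543414
d₁ = (ln(S/K) + (r+σ²/2)T) / (σ√T) = (ln(94.99/115.72) + (0.071+0.5959²/2)·0.8316) / 0.543414 = (-0.197402 + 0.206693) / 0.543414 = 0.017097
d₂ = d₁ − σ√T = 0.017097 − 0.543414 = -0.526316
e^{−rT} = 0.942666
N(−d₁) = 0.493179,  N(−d₂) = 0.700666
price = K·e^{−rT}·N(−d₂) − S·N(−d₁) = 76.432315 − 46.847114 = 29.585201

exchange price = 42.790428
price(WXY put K=115.72) = 29.585201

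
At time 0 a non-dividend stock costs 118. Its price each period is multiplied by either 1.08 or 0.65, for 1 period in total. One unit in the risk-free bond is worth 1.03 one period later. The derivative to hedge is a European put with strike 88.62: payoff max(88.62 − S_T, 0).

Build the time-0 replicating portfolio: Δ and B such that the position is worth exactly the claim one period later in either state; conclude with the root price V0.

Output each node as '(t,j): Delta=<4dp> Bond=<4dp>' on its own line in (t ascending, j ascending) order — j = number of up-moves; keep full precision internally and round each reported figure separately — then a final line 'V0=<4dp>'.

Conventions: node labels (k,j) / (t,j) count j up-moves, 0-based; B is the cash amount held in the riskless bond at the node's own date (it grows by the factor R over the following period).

(0,0): Delta=-0.2349 Bond=29.0666
V0=1.3457

Since d<R<u, set p* = (R−d)/(u−d) = 0.8837; price each node as the discounted p*-expectation of its children.
Payoffs at expiry: V(1,0)=11.9200, V(1,1)=0.0000
(0,0): S=118.0000. Δ = (V_up−V_dn)/(S_up−S_dn) = (0.0000−11.9200)/(127.4400−76.7000) = -0.2349. V = [p*·0.0000 + (1−p*)·11.9200]/1.03 = 1.3457. B = V − Δ·S = 29.0666.
Check: Δ(0,0)·S0 + B(0,0) = 1.3457 = V0.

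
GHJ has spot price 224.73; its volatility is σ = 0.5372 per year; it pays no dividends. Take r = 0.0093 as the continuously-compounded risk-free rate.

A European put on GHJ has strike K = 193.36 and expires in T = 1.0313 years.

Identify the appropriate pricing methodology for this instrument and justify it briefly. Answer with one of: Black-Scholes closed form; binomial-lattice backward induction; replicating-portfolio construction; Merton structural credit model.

framework: Black-Scholes closed form

Key observation: a European-exercise option on GHJ struck at 193.36 — a GBM underlying with constant parameters — admits an analytic price: the data contain no early exercise, no discrete tree, no debt structure.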